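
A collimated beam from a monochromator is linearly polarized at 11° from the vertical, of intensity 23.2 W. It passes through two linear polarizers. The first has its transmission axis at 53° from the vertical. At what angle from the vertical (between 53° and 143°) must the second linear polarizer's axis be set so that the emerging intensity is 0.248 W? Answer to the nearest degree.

I₁ = I₀ cos²(53° − 11°) = I₀ cos²(42°) = 0.5523 I₀.
Target fraction: 0.248 / 23.2 W = 0.01069 of I₀.
Need I₂/I₀ = 0.01069, so cos²(θ − 53°) = 0.01069 / 0.5523 = 0.01936.
θ − 53° = arccos(√0.01936) = 82.0°, giving θ ≈ 53 + 82.0 = 135.0°.

θ ≈ 135°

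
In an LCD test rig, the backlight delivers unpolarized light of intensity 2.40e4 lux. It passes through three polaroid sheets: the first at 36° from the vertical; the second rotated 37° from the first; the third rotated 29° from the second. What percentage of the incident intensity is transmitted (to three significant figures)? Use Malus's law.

≈ 24.4%

Unpolarized light through the first polarizer → I₁ = 2.40e4 lux/2 = 1.2e+04 lux, polarized at 36°.
I₂ = I₁ · cos²(37°) = 1.2e+04 · 0.6378 = 7654 lux.
I₃ = I₂ · cos²(29°) = 7654 · 0.765 = 5855 lux.
That is 24.4% of the incident intensity.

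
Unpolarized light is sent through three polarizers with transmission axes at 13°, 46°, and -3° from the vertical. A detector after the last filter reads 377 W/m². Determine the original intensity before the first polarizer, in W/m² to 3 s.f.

I₀ ≈ 2490 W/m²

Unpolarized light through the first polarizer → I₁ = ½ I₀, now polarized at 13°.
I₂ = I₁ cos²(46° − 13°) = 0.5 I₀ · cos²(33°) = 0.3517 I₀.
I₃ = I₂ cos²(-3° − 46°) = 0.3517 I₀ · cos²(49°) = 0.1514 I₀.
So 377 W/m² = 0.1514 I₀, giving I₀ = 377/0.1514 = 2491 W/m².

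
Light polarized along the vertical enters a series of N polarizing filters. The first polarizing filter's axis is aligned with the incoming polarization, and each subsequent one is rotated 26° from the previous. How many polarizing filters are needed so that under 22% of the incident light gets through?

N = 9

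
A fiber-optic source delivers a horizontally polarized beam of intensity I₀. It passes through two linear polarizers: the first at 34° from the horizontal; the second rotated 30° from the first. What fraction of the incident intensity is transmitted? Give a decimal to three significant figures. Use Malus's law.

By Malus's law, I₁ = I₀ cos²(34° − 0°) = I₀ cos²(34°) = 0.6873 I₀.
I₂ = I₁ cos²(30°) = 0.6873 · 0.75 I₀ = 0.5155 I₀.
Transmitted fraction = 0.5155.

≈ 0.515 I₀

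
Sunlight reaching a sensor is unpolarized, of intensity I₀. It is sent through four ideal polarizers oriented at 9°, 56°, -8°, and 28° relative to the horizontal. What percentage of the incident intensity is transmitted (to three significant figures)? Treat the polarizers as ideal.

≈ 2.93%

Unpolarized light through the first polarizer → I₁ = ½ I₀, now polarized at 9°.
I₂ = I₁ cos²(56° − 9°) = 0.5 I₀ · cos²(47°) = 0.2326 I₀.
I₃ = I₂ cos²(-8° − 56°) = 0.2326 I₀ · cos²(64°) = 0.04469 I₀.
I₄ = I₃ cos²(28° + 8°) = 0.04469 I₀ · cos²(36°) = 0.02925 I₀.
That is 2.925% of the incident intensity.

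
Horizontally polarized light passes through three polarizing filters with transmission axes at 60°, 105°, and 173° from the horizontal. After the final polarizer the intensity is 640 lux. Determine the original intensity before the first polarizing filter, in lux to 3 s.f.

I₁ = I₀ cos²(60° − 0°) = I₀ cos²(60°) = 0.25 I₀.
I₂ = I₁ cos²(105° − 60°) = 0.25 I₀ · cos²(45°) = 0.125 I₀.
I₃ = I₂ cos²(173° − 105°) = 0.125 I₀ · cos²(68°) = 0.01754 I₀.
So 640 lux = 0.01754 I₀, giving I₀ = 640/0.01754 = 3.649e+04 lux.

I₀ ≈ 3.65e4 lux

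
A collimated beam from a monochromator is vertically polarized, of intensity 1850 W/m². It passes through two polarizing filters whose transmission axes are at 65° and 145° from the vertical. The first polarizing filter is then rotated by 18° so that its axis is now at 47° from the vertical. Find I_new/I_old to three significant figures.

I_new/I_old ≈ 1.67

Before rotation:
By Malus's law, I₁ = I₀ cos²(65° − 0°) = I₀ cos²(65°) = 0.1786 I₀.
I₂ = I₁ cos²(145° − 65°) = 0.1786 I₀ · cos²(80°) = 0.005386 I₀.
After rotation:
I₁ = I₀ cos²(47° − 0°) = I₀ cos²(47°) = 0.4651 I₀.
Angle between axes 1 and 2: 82°. I₂ = 0.4651 I₀ · cos²(82°) = 0.009009 I₀.
Ratio = 0.009009 / 0.005386 = 1.673.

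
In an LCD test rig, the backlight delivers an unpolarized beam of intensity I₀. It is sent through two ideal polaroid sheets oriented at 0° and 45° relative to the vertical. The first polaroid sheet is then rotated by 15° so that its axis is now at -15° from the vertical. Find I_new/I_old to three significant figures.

I_new/I_old ≈ 0.500

Before rotation:
Unpolarized light through the first polarizer → I₁ = ½ I₀, now polarized at 0°.
I₂ = I₁ cos²(45° − 0°) = 0.5 I₀ · cos²(45°) = 0.25 I₀.
After rotation:
Unpolarized light through the first polarizer → I₁ = ½ I₀, now polarized at -15°.
I₂ = I₁ cos²(45° + 15°) = 0.5 I₀ · cos²(60°) = 0.125 I₀.
Ratio = 0.125 / 0.25 = 0.5.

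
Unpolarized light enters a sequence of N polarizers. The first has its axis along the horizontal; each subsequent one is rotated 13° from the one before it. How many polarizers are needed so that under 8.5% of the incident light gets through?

N = 36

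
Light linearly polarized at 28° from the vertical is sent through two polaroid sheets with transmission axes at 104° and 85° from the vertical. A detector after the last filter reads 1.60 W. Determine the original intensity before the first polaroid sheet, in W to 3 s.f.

I₀ ≈ 30.6 W

By Malus's law, I₁ = I₀ cos²(104° − 28°) = I₀ cos²(76°) = 0.05853 I₀.
I₂ = I₁ cos²(85° − 104°) = 0.05853 I₀ · cos²(19°) = 0.05232 I₀.
So 1.60 W = 0.05232 I₀, giving I₀ = 1.60/0.05232 = 30.58 W.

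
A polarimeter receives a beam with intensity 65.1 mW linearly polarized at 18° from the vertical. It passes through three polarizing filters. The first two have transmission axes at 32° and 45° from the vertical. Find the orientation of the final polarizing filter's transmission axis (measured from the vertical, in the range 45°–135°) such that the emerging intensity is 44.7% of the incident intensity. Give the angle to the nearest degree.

I₁ = I₀ cos²(32° − 18°) = I₀ cos²(14°) = 0.9415 I₀.
I₂ = I₁ cos²(45° − 32°) = 0.9415 I₀ · cos²(13°) = 0.8938 I₀.
Need I₃/I₀ = 0.447, so cos²(θ − 45°) = 0.447 / 0.8938 = 0.5001.
θ − 45° = arccos(√0.5001) = 45.0°, giving θ ≈ 45 + 45.0 = 90.0°.

θ ≈ 90°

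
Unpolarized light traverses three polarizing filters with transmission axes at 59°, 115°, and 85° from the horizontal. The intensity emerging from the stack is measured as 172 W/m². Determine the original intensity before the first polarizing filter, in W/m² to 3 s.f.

I₀ ≈ 1470 W/m²

Unpolarized light through the first polarizer → I₁ = ½ I₀, now polarized at 59°.
I₂ = I₁ cos²(115° − 59°) = 0.5 I₀ · cos²(56°) = 0.1563 I₀.
I₃ = I₂ cos²(85° − 115°) = 0.1563 I₀ · cos²(30°) = 0.1173 I₀.
So 172 W/m² = 0.1173 I₀, giving I₀ = 172/0.1173 = 1467 W/m².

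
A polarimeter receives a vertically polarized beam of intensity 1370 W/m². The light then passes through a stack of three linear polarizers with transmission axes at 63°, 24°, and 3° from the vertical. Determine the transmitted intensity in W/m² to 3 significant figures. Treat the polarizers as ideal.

I ≈ 149 W/m²

I₁ = 1370 W/m² · cos²(63°) = 282.4 W/m².
I₂ = I₁ · cos²(39°) = 282.4 · 0.604 = 170.5 W/m².
I₃ = I₂ · cos²(21°) = 170.5 · 0.8716 = 148.6 W/m².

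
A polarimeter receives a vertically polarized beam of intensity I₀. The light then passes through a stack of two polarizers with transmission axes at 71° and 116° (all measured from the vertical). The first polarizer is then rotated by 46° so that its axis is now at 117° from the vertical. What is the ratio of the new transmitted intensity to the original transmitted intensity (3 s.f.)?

I_new/I_old ≈ 3.89

Before rotation:
I₁ = I₀ cos²(71° − 0°) = I₀ cos²(71°) = 0.106 I₀.
I₂ = I₁ cos²(116° − 71°) = 0.106 I₀ · cos²(45°) = 0.053 I₀.
After rotation:
I₁ = I₀ cos²(117° − 0°) = I₀ cos²(63°) = 0.2061 I₀.
I₂ = I₁ cos²(116° − 117°) = 0.2061 I₀ · cos²(1°) = 0.206 I₀.
Ratio = 0.206 / 0.053 = 3.888.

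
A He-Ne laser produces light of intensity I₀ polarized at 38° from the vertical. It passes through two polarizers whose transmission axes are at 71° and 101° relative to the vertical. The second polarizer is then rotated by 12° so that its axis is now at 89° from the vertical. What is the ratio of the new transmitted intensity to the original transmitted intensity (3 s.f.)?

Before rotation:
I₁ = I₀ cos²(71° − 38°) = I₀ cos²(33°) = 0.7034 I₀.
I₂ = I₁ cos²(101° − 71°) = 0.7034 I₀ · cos²(30°) = 0.5275 I₀.
After rotation:
I₁ = I₀ cos²(71° − 38°) = I₀ cos²(33°) = 0.7034 I₀.
I₂ = I₁ cos²(89° − 71°) = 0.7034 I₀ · cos²(18°) = 0.6362 I₀.
Ratio = 0.6362 / 0.5275 = 1.206.

I_new/I_old ≈ 1.21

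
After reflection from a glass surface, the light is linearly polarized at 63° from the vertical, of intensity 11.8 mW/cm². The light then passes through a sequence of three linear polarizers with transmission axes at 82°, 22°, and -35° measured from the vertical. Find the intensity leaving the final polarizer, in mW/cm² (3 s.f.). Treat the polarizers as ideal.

By Malus's law, I₁ = 11.8 mW/cm² · cos²(19°) = 10.55 mW/cm².
I₂ = I₁ · cos²(60°) = 10.55 · 0.25 = 2.637 mW/cm².
I₃ = I₂ · cos²(57°) = 2.637 · 0.2966 = 0.7823 mW/cm².

I ≈ 0.782 mW/cm²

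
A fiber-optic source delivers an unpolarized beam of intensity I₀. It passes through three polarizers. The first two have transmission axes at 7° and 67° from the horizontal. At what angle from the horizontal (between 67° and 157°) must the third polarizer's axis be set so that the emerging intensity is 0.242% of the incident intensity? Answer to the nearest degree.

Unpolarized light through the first polarizer → I₁ = ½ I₀, now polarized at 7°.
I₂ = I₁ cos²(67° − 7°) = 0.5 I₀ · cos²(60°) = 0.125 I₀.
Need I₃/I₀ = 0.00242, so cos²(θ − 67°) = 0.00242 / 0.125 = 0.01936.
θ − 67° = arccos(√0.01936) = 82.0°, giving θ ≈ 67 + 82.0 = 149.0°.

θ ≈ 149°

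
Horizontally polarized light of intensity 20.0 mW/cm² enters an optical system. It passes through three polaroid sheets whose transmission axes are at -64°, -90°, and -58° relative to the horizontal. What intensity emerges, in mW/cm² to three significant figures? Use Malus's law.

By Malus's law, I₁ = 20.0 mW/cm² · cos²(64°) = 3.843 mW/cm².
I₂ = I₁ · cos²(26°) = 3.843 · 0.8078 = 3.105 mW/cm².
I₃ = I₂ · cos²(32°) = 3.105 · 0.7192 = 2.233 mW/cm².

I ≈ 2.23 mW/cm²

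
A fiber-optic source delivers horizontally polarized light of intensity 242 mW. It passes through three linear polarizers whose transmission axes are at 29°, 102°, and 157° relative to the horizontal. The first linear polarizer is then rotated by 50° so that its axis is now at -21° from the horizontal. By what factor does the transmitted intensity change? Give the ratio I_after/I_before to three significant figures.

Before rotation:
By Malus's law, I₁ = I₀ cos²(29° − 0°) = I₀ cos²(29°) = 0.765 I₀.
I₂ = I₁ cos²(102° − 29°) = 0.765 I₀ · cos²(73°) = 0.06539 I₀.
I₃ = I₂ cos²(157° − 102°) = 0.06539 I₀ · cos²(55°) = 0.02151 I₀.
After rotation:
I₁ = I₀ cos²(-21° − 0°) = I₀ cos²(21°) = 0.8716 I₀.
Angle between axes 1 and 2: 57°. I₂ = 0.8716 I₀ · cos²(57°) = 0.2585 I₀.
I₃ = I₂ cos²(157° − 102°) = 0.2585 I₀ · cos²(55°) = 0.08506 I₀.
Ratio = 0.08506 / 0.02151 = 3.954.

I_new/I_old ≈ 3.95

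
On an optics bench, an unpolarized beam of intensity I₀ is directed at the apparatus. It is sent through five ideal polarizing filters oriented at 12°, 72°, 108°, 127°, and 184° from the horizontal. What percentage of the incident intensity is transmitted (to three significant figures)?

Unpolarized light through the first polarizer → I₁ = ½ I₀, now polarized at 12°.
I₂ = I₁ cos²(72° − 12°) = 0.5 I₀ · cos²(60°) = 0.125 I₀.
I₃ = I₂ cos²(108° − 72°) = 0.125 I₀ · cos²(36°) = 0.08181 I₀.
I₄ = I₃ cos²(127° − 108°) = 0.08181 I₀ · cos²(19°) = 0.07314 I₀.
I₅ = I₄ cos²(184° − 127°) = 0.07314 I₀ · cos²(57°) = 0.0217 I₀.
That is 2.17% of the incident intensity.

≈ 2.17%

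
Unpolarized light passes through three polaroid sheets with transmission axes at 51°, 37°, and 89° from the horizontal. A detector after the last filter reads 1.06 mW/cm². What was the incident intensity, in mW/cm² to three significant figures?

Unpolarized light through the first polarizer → I₁ = ½ I₀, now polarized at 51°.
I₂ = I₁ cos²(37° − 51°) = 0.5 I₀ · cos²(14°) = 0.4707 I₀.
I₃ = I₂ cos²(89° − 37°) = 0.4707 I₀ · cos²(52°) = 0.1784 I₀.
So 1.06 mW/cm² = 0.1784 I₀, giving I₀ = 1.06/0.1784 = 5.941 mW/cm².

I₀ ≈ 5.94 mW/cm²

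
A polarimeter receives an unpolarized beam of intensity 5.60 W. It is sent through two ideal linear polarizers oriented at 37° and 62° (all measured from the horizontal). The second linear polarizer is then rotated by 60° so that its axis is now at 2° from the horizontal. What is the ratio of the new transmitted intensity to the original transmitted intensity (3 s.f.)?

I_new/I_old ≈ 0.817

Before rotation:
Unpolarized light through the first polarizer → I₁ = ½ I₀, now polarized at 37°.
I₂ = I₁ cos²(62° − 37°) = 0.5 I₀ · cos²(25°) = 0.4107 I₀.
After rotation:
Unpolarized light through the first polarizer → I₁ = ½ I₀, now polarized at 37°.
I₂ = I₁ cos²(2° − 37°) = 0.5 I₀ · cos²(35°) = 0.3355 I₀.
Ratio = 0.3355 / 0.4107 = 0.8169.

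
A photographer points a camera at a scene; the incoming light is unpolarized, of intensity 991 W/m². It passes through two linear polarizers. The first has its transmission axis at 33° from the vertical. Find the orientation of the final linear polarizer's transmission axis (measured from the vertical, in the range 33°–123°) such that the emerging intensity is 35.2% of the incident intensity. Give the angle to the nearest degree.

θ ≈ 66°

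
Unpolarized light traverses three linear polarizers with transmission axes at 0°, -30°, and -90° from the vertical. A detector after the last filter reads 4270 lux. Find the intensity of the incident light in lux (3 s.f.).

I₀ ≈ 4.55e4 lux

Unpolarized light through the first polarizer → I₁ = ½ I₀, now polarized at 0°.
I₂ = I₁ cos²(-30° − 0°) = 0.5 I₀ · cos²(30°) = 0.375 I₀.
I₃ = I₂ cos²(-90° + 30°) = 0.375 I₀ · cos²(60°) = 0.09375 I₀.
So 4270 lux = 0.09375 I₀, giving I₀ = 4270/0.09375 = 4.555e+04 lux.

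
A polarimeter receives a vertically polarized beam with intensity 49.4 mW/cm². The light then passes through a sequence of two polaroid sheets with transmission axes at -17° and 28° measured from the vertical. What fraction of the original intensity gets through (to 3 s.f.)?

By Malus's law, I₁ = 49.4 mW/cm² · cos²(17°) = 45.18 mW/cm².
I₂ = I₁ · cos²(45°) = 45.18 · 0.5 = 22.59 mW/cm².
Transmitted fraction = 0.4573.

I/I₀ ≈ 0.457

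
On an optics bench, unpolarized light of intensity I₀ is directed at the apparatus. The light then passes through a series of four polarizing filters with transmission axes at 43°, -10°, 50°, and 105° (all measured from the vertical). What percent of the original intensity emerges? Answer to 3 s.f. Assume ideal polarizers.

Unpolarized light through the first polarizer → I₁ = ½ I₀, now polarized at 43°.
I₂ = I₁ cos²(-10° − 43°) = 0.5 I₀ · cos²(53°) = 0.1811 I₀.
I₃ = I₂ cos²(50° + 10°) = 0.1811 I₀ · cos²(60°) = 0.04527 I₀.
I₄ = I₃ cos²(105° − 50°) = 0.04527 I₀ · cos²(55°) = 0.01489 I₀.
That is 1.489% of the incident intensity.

≈ 1.49%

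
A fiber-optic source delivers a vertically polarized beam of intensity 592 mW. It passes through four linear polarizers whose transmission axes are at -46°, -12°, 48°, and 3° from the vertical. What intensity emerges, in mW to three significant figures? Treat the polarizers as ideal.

I₁ = 592 mW · cos²(46°) = 285.7 mW.
I₂ = I₁ · cos²(34°) = 285.7 · 0.6873 = 196.3 mW.
I₃ = I₂ · cos²(60°) = 196.3 · 0.25 = 49.09 mW.
I₄ = I₃ · cos²(45°) = 49.09 · 0.5 = 24.54 mW.

I ≈ 24.5 mW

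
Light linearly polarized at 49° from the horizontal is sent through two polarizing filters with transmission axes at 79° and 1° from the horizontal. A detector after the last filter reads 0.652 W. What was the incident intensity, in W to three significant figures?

I₁ = I₀ cos²(79° − 49°) = I₀ cos²(30°) = 0.75 I₀.
I₂ = I₁ cos²(1° − 79°) = 0.75 I₀ · cos²(78°) = 0.03242 I₀.
So 0.652 W = 0.03242 I₀, giving I₀ = 0.652/0.03242 = 20.11 W.

I₀ ≈ 20.1 W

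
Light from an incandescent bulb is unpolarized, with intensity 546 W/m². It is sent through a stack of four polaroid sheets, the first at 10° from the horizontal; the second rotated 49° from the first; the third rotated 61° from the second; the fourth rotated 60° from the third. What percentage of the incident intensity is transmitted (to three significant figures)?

≈ 1.26%

Unpolarized light through the first polarizer → I₁ = 546 W/m²/2 = 273 W/m², polarized at 10°.
I₂ = I₁ · cos²(49°) = 273 · 0.4304 = 117.5 W/m².
I₃ = I₂ · cos²(61°) = 117.5 · 0.235 = 27.62 W/m².
I₄ = I₃ · cos²(60°) = 27.62 · 0.25 = 6.904 W/m².
That is 1.265% of the incident intensity.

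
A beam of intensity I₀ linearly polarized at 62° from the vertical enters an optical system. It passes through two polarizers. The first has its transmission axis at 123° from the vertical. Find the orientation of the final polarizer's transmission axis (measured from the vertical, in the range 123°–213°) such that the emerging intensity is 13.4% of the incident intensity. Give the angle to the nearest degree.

θ ≈ 164°

By Malus's law, I₁ = I₀ cos²(123° − 62°) = I₀ cos²(61°) = 0.235 I₀.
Need I₂/I₀ = 0.134, so cos²(θ − 123°) = 0.134 / 0.235 = 0.5701.
θ − 123° = arccos(√0.5701) = 41.0°, giving θ ≈ 123 + 41.0 = 164.0°.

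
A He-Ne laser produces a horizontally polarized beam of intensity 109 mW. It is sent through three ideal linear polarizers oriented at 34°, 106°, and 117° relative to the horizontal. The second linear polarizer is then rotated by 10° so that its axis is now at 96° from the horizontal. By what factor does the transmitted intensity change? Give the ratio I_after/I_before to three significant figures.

Before rotation:
I₁ = I₀ cos²(34° − 0°) = I₀ cos²(34°) = 0.6873 I₀.
I₂ = I₁ cos²(106° − 34°) = 0.6873 I₀ · cos²(72°) = 0.06563 I₀.
I₃ = I₂ cos²(117° − 106°) = 0.06563 I₀ · cos²(11°) = 0.06324 I₀.
After rotation:
I₁ = I₀ cos²(34° − 0°) = I₀ cos²(34°) = 0.6873 I₀.
I₂ = I₁ cos²(96° − 34°) = 0.6873 I₀ · cos²(62°) = 0.1515 I₀.
I₃ = I₂ cos²(117° − 96°) = 0.1515 I₀ · cos²(21°) = 0.132 I₀.
Ratio = 0.132 / 0.06324 = 2.088.

I_new/I_old ≈ 2.09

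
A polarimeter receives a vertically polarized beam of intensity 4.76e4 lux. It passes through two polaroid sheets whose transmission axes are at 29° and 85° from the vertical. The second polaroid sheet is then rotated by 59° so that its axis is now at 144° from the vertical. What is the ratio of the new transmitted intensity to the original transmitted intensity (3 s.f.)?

I_new/I_old ≈ 0.571

Before rotation:
I₁ = I₀ cos²(29° − 0°) = I₀ cos²(29°) = 0.765 I₀.
I₂ = I₁ cos²(85° − 29°) = 0.765 I₀ · cos²(56°) = 0.2392 I₀.
After rotation:
I₁ = I₀ cos²(29° − 0°) = I₀ cos²(29°) = 0.765 I₀.
Angle between axes 1 and 2: 65°. I₂ = 0.765 I₀ · cos²(65°) = 0.1366 I₀.
Ratio = 0.1366 / 0.2392 = 0.5712.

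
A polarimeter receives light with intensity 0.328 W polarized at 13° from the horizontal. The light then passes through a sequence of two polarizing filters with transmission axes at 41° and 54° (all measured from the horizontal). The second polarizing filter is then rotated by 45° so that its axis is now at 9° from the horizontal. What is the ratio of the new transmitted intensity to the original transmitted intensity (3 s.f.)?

I_new/I_old ≈ 0.758

Before rotation:
I₁ = I₀ cos²(41° − 13°) = I₀ cos²(28°) = 0.7796 I₀.
I₂ = I₁ cos²(54° − 41°) = 0.7796 I₀ · cos²(13°) = 0.7401 I₀.
After rotation:
I₁ = I₀ cos²(41° − 13°) = I₀ cos²(28°) = 0.7796 I₀.
I₂ = I₁ cos²(9° − 41°) = 0.7796 I₀ · cos²(32°) = 0.5607 I₀.
Ratio = 0.5607 / 0.7401 = 0.7575.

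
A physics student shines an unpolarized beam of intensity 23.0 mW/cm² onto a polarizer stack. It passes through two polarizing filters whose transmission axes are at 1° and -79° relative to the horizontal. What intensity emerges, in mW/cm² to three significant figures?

I ≈ 0.347 mW/cm²

Unpolarized light through the first polarizer → I₁ = 23.0 mW/cm²/2 = 11.5 mW/cm², polarized at 1°.
I₂ = I₁ · cos²(80°) = 11.5 · 0.03015 = 0.3468 mW/cm².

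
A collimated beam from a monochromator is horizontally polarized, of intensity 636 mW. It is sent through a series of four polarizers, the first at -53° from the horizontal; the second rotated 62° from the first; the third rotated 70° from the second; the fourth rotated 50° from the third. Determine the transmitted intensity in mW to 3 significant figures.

I₁ = 636 mW · cos²(53°) = 230.3 mW.
I₂ = I₁ · cos²(62°) = 230.3 · 0.2204 = 50.77 mW.
I₃ = I₂ · cos²(70°) = 50.77 · 0.117 = 5.939 mW.
I₄ = I₃ · cos²(50°) = 5.939 · 0.4132 = 2.454 mW.

I ≈ 2.45 mW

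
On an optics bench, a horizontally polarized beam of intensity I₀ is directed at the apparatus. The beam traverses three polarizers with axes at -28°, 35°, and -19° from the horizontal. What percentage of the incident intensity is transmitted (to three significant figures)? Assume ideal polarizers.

By Malus's law, I₁ = I₀ cos²(-28° − 0°) = I₀ cos²(28°) = 0.7796 I₀.
I₂ = I₁ cos²(35° + 28°) = 0.7796 I₀ · cos²(63°) = 0.1607 I₀.
I₃ = I₂ cos²(-19° − 35°) = 0.1607 I₀ · cos²(54°) = 0.05551 I₀.
That is 5.551% of the incident intensity.

≈ 5.55%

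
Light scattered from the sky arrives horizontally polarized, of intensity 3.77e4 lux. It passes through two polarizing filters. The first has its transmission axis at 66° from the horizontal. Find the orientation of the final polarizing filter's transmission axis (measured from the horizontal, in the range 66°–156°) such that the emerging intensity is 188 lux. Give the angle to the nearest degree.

By Malus's law, I₁ = I₀ cos²(66° − 0°) = I₀ cos²(66°) = 0.1654 I₀.
Target fraction: 188 / 3.77e4 lux = 0.004987 of I₀.
Need I₂/I₀ = 0.004987, so cos²(θ − 66°) = 0.004987 / 0.1654 = 0.03014.
θ − 66° = arccos(√0.03014) = 80.0°, giving θ ≈ 66 + 80.0 = 146.0°.

θ ≈ 146°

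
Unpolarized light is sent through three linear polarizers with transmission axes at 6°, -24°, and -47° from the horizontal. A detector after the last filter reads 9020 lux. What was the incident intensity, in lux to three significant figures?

I₀ ≈ 2.84e4 lux

Unpolarized light through the first polarizer → I₁ = ½ I₀, now polarized at 6°.
I₂ = I₁ cos²(-24° − 6°) = 0.5 I₀ · cos²(30°) = 0.375 I₀.
I₃ = I₂ cos²(-47° + 24°) = 0.375 I₀ · cos²(23°) = 0.3177 I₀.
So 9020 lux = 0.3177 I₀, giving I₀ = 9020/0.3177 = 2.839e+04 lux.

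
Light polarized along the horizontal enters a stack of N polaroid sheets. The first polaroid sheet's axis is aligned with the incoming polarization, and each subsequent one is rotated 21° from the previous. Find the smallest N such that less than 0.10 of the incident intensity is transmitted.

N = 18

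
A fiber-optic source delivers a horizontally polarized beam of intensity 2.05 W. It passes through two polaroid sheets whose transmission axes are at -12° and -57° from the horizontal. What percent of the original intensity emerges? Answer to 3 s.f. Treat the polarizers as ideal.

By Malus's law, I₁ = 2.05 W · cos²(12°) = 1.961 W.
I₂ = I₁ · cos²(45°) = 1.961 · 0.5 = 0.9807 W.
That is 47.84% of the incident intensity.

≈ 47.8%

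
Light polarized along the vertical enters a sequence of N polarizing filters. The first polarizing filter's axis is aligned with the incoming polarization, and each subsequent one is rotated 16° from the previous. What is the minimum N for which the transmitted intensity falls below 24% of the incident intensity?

N = 20

First polarizer is aligned with the polarization: full transmission.
Each further stage multiplies by cos²(16°) = 0.924.
After N polarizers: T = 0.924^(N−1). Require T < 0.24 ⇒ N−1 > ln(0.24)/ln(0.924) = 18.06, so N−1 ≥ 19 and N = 20.
Check: N=20 gives T = 0.2228 < 0.24; N=19 gives T = 0.2412.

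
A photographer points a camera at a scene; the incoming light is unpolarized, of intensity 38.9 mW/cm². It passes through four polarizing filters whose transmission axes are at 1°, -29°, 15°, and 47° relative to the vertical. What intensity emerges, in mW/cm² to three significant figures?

I ≈ 5.43 mW/cm²

Unpolarized light through the first polarizer → I₁ = 38.9 mW/cm²/2 = 19.45 mW/cm², polarized at 1°.
I₂ = I₁ · cos²(30°) = 19.45 · 0.75 = 14.59 mW/cm².
I₃ = I₂ · cos²(44°) = 14.59 · 0.5174 = 7.548 mW/cm².
I₄ = I₃ · cos²(32°) = 7.548 · 0.7192 = 5.429 mW/cm².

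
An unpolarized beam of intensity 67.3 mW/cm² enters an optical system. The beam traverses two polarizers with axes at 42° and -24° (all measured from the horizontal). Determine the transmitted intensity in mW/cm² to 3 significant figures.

Unpolarized light through the first polarizer → I₁ = 67.3 mW/cm²/2 = 33.65 mW/cm², polarized at 42°.
I₂ = I₁ · cos²(66°) = 33.65 · 0.1654 = 5.567 mW/cm².

I ≈ 5.57 mW/cm²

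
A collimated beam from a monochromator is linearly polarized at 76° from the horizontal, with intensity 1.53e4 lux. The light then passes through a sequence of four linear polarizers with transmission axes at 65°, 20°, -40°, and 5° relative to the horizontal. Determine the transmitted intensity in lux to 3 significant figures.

I₁ = 1.53e4 lux · cos²(11°) = 1.474e+04 lux.
I₂ = I₁ · cos²(45°) = 1.474e+04 · 0.5 = 7371 lux.
I₃ = I₂ · cos²(60°) = 7371 · 0.25 = 1843 lux.
I₄ = I₃ · cos²(45°) = 1843 · 0.5 = 921.4 lux.

I ≈ 921 lux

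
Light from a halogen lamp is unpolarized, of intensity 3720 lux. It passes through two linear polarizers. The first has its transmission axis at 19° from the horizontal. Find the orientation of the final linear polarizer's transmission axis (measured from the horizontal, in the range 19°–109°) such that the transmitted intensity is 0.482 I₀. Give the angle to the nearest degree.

θ ≈ 30°

Unpolarized light through the first polarizer → I₁ = ½ I₀, now polarized at 19°.
Need I₂/I₀ = 0.482, so cos²(θ − 19°) = 0.482 / 0.5 = 0.964.
θ − 19° = arccos(√0.964) = 10.9°, giving θ ≈ 19 + 10.9 = 29.9°.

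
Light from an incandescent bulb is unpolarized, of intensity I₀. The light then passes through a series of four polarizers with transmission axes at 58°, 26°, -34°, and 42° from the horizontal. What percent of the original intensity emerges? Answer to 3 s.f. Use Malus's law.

Unpolarized light through the first polarizer → I₁ = ½ I₀, now polarized at 58°.
I₂ = I₁ cos²(26° − 58°) = 0.5 I₀ · cos²(32°) = 0.3596 I₀.
I₃ = I₂ cos²(-34° − 26°) = 0.3596 I₀ · cos²(60°) = 0.0899 I₀.
I₄ = I₃ cos²(42° + 34°) = 0.0899 I₀ · cos²(76°) = 0.005261 I₀.
That is 0.5261% of the incident intensity.

≈ 0.526%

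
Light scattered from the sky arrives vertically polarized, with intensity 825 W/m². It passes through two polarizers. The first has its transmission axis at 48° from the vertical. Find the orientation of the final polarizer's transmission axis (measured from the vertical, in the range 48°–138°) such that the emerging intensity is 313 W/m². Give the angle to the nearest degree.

By Malus's law, I₁ = I₀ cos²(48° − 0°) = I₀ cos²(48°) = 0.4477 I₀.
Target fraction: 313 / 825 W/m² = 0.3794 of I₀.
Need I₂/I₀ = 0.3794, so cos²(θ − 48°) = 0.3794 / 0.4477 = 0.8474.
θ − 48° = arccos(√0.8474) = 23.0°, giving θ ≈ 48 + 23.0 = 71.0°.

θ ≈ 71°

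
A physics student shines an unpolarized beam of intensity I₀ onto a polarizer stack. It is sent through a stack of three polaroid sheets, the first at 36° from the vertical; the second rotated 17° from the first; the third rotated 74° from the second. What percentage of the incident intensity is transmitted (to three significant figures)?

Unpolarized light through the first polarizer → I₁ = ½ I₀, now polarized at 36°.
I₂ = I₁ cos²(17°) = 0.5 · 0.9145 I₀ = 0.4573 I₀.
I₃ = I₂ cos²(74°) = 0.4573 · 0.07598 I₀ = 0.03474 I₀.
That is 3.474% of the incident intensity.

≈ 3.47%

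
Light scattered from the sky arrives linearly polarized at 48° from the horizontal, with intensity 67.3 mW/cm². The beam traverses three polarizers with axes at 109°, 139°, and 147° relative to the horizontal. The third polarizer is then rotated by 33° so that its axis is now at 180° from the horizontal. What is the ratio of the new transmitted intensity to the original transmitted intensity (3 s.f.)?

I_new/I_old ≈ 0.581

Before rotation:
By Malus's law, I₁ = I₀ cos²(109° − 48°) = I₀ cos²(61°) = 0.235 I₀.
I₂ = I₁ cos²(139° − 109°) = 0.235 I₀ · cos²(30°) = 0.1763 I₀.
I₃ = I₂ cos²(147° − 139°) = 0.1763 I₀ · cos²(8°) = 0.1729 I₀.
After rotation:
I₁ = I₀ cos²(109° − 48°) = I₀ cos²(61°) = 0.235 I₀.
I₂ = I₁ cos²(139° − 109°) = 0.235 I₀ · cos²(30°) = 0.1763 I₀.
I₃ = I₂ cos²(180° − 139°) = 0.1763 I₀ · cos²(41°) = 0.1004 I₀.
Ratio = 0.1004 / 0.1729 = 0.5808.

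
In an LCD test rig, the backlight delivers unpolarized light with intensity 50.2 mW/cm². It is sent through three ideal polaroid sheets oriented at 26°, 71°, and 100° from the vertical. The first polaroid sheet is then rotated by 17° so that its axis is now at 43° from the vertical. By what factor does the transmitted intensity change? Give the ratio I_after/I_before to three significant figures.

I_new/I_old ≈ 1.56

Before rotation:
Unpolarized light through the first polarizer → I₁ = ½ I₀, now polarized at 26°.
I₂ = I₁ cos²(71° − 26°) = 0.5 I₀ · cos²(45°) = 0.25 I₀.
I₃ = I₂ cos²(100° − 71°) = 0.25 I₀ · cos²(29°) = 0.1912 I₀.
After rotation:
Unpolarized light through the first polarizer → I₁ = ½ I₀, now polarized at 43°.
I₂ = I₁ cos²(71° − 43°) = 0.5 I₀ · cos²(28°) = 0.3898 I₀.
I₃ = I₂ cos²(100° − 71°) = 0.3898 I₀ · cos²(29°) = 0.2982 I₀.
Ratio = 0.2982 / 0.1912 = 1.559.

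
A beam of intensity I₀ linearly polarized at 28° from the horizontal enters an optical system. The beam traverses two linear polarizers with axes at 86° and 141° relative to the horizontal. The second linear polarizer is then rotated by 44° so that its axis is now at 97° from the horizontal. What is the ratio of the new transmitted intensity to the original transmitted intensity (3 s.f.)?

I_new/I_old ≈ 2.93

Before rotation:
I₁ = I₀ cos²(86° − 28°) = I₀ cos²(58°) = 0.2808 I₀.
I₂ = I₁ cos²(141° − 86°) = 0.2808 I₀ · cos²(55°) = 0.09239 I₀.
After rotation:
I₁ = I₀ cos²(86° − 28°) = I₀ cos²(58°) = 0.2808 I₀.
I₂ = I₁ cos²(97° − 86°) = 0.2808 I₀ · cos²(11°) = 0.2706 I₀.
Ratio = 0.2706 / 0.09239 = 2.929.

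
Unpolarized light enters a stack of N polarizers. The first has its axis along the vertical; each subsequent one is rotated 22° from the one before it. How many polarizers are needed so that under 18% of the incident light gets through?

N = 8

First polarizer halves the unpolarized light: factor 1/2.
Each further stage multiplies by cos²(22°) = 0.8597.
After N polarizers: T = 0.5·0.8597^(N−1). Require T < 0.18 ⇒ N−1 > ln(0.18/0.5)/ln(0.8597) = 6.76, so N−1 ≥ 7 and N = 8.
Check: N=8 gives T = 0.1735 < 0.18; N=7 gives T = 0.2018.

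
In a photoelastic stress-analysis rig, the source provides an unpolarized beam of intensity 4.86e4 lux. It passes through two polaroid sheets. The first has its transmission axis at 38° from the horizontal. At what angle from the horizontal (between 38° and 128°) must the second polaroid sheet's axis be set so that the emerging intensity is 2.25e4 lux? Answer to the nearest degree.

θ ≈ 54°

Unpolarized light through the first polarizer → I₁ = ½ I₀, now polarized at 38°.
Target fraction: 2.25e4 / 4.86e4 lux = 0.463 of I₀.
Need I₂/I₀ = 0.463, so cos²(θ − 38°) = 0.463 / 0.5 = 0.9259.
θ − 38° = arccos(√0.9259) = 15.8°, giving θ ≈ 38 + 15.8 = 53.8°.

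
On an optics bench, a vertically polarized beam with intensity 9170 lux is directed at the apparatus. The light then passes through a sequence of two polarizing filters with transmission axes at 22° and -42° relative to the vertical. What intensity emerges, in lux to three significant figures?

I ≈ 1510 lux

I₁ = 9170 lux · cos²(22°) = 7883 lux.
I₂ = I₁ · cos²(64°) = 7883 · 0.1922 = 1515 lux.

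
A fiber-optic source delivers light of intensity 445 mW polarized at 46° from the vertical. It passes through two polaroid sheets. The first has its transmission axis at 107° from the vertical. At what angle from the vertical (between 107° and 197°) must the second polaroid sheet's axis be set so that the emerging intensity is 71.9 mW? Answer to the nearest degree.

I₁ = I₀ cos²(107° − 46°) = I₀ cos²(61°) = 0.235 I₀.
Target fraction: 71.9 / 445 mW = 0.1616 of I₀.
Need I₂/I₀ = 0.1616, so cos²(θ − 107°) = 0.1616 / 0.235 = 0.6874.
θ − 107° = arccos(√0.6874) = 34.0°, giving θ ≈ 107 + 34.0 = 141.0°.

θ ≈ 141°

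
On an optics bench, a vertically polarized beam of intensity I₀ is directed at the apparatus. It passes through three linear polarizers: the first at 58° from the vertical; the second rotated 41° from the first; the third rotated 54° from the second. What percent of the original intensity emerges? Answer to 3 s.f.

≈ 5.53%

I₁ = I₀ cos²(58° − 0°) = I₀ cos²(58°) = 0.2808 I₀.
I₂ = I₁ cos²(41°) = 0.2808 · 0.5696 I₀ = 0.1599 I₀.
I₃ = I₂ cos²(54°) = 0.1599 · 0.3455 I₀ = 0.05526 I₀.
That is 5.526% of the incident intensity.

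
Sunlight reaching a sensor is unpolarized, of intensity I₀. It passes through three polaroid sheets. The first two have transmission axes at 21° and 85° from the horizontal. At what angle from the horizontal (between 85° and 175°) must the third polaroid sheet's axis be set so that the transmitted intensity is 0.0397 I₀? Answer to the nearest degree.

Unpolarized light through the first polarizer → I₁ = ½ I₀, now polarized at 21°.
I₂ = I₁ cos²(85° − 21°) = 0.5 I₀ · cos²(64°) = 0.09608 I₀.
Need I₃/I₀ = 0.0397, so cos²(θ − 85°) = 0.0397 / 0.09608 = 0.4132.
θ − 85° = arccos(√0.4132) = 50.0°, giving θ ≈ 85 + 50.0 = 135.0°.

θ ≈ 135°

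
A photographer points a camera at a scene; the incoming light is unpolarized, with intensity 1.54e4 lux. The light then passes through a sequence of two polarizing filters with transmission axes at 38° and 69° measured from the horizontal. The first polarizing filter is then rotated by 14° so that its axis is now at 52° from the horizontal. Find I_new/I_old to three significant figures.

I_new/I_old ≈ 1.24

Before rotation:
Unpolarized light through the first polarizer → I₁ = ½ I₀, now polarized at 38°.
I₂ = I₁ cos²(69° − 38°) = 0.5 I₀ · cos²(31°) = 0.3674 I₀.
After rotation:
Unpolarized light through the first polarizer → I₁ = ½ I₀, now polarized at 52°.
I₂ = I₁ cos²(69° − 52°) = 0.5 I₀ · cos²(17°) = 0.4573 I₀.
Ratio = 0.4573 / 0.3674 = 1.245.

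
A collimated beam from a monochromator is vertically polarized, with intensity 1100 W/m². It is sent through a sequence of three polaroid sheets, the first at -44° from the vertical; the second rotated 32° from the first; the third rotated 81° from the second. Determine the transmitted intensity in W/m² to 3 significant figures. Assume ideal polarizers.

I ≈ 10.0 W/m²

I₁ = 1100 W/m² · cos²(44°) = 569.2 W/m².
I₂ = I₁ · cos²(32°) = 569.2 · 0.7192 = 409.4 W/m².
I₃ = I₂ · cos²(81°) = 409.4 · 0.02447 = 10.02 W/m².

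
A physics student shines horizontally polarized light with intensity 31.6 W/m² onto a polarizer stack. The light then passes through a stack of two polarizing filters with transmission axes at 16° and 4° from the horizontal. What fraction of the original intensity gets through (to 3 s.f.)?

I₁ = 31.6 W/m² · cos²(16°) = 29.2 W/m².
I₂ = I₁ · cos²(12°) = 29.2 · 0.9568 = 27.94 W/m².
Transmitted fraction = 0.8841.

I/I₀ ≈ 0.884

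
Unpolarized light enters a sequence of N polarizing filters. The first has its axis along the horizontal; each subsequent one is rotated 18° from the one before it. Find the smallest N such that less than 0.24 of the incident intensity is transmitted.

N = 9

First polarizer halves the unpolarized light: factor 1/2.
Each further stage multiplies by cos²(18°) = 0.9045.
After N polarizers: T = 0.5·0.9045^(N−1). Require T < 0.24 ⇒ N−1 > ln(0.24/0.5)/ln(0.9045) = 7.31, so N−1 ≥ 8 and N = 9.
Check: N=9 gives T = 0.224 < 0.24; N=8 gives T = 0.2477.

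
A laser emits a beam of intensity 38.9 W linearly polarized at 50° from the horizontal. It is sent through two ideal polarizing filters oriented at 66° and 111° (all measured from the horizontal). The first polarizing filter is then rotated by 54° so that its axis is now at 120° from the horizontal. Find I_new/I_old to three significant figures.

I_new/I_old ≈ 0.247

Before rotation:
I₁ = I₀ cos²(66° − 50°) = I₀ cos²(16°) = 0.924 I₀.
I₂ = I₁ cos²(111° − 66°) = 0.924 I₀ · cos²(45°) = 0.462 I₀.
After rotation:
I₁ = I₀ cos²(120° − 50°) = I₀ cos²(70°) = 0.117 I₀.
I₂ = I₁ cos²(111° − 120°) = 0.117 I₀ · cos²(9°) = 0.1141 I₀.
Ratio = 0.1141 / 0.462 = 0.247.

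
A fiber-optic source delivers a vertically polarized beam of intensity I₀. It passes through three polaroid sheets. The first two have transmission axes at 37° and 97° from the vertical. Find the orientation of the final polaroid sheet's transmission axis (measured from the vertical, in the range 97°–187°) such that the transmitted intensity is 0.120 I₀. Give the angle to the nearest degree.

I₁ = I₀ cos²(37° − 0°) = I₀ cos²(37°) = 0.6378 I₀.
I₂ = I₁ cos²(97° − 37°) = 0.6378 I₀ · cos²(60°) = 0.1595 I₀.
Need I₃/I₀ = 0.12, so cos²(θ − 97°) = 0.12 / 0.1595 = 0.7526.
θ − 97° = arccos(√0.7526) = 29.8°, giving θ ≈ 97 + 29.8 = 126.8°.

θ ≈ 127°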